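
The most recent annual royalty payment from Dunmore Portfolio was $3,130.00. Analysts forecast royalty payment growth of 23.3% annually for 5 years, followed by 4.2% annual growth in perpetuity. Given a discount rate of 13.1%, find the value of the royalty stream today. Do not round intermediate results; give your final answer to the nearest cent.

D_1 = 3859.29000
D_2 = 4758.50457
D_3 = 5867.23613
D_4 = 7234.30215
D_5 = 8919.89456
Terminal value at year 5: TV = D_5×(1+g_2)/(r−g_2) = 9294.53013/0.089 = 104432.92278
P_0 = D_1/(1+r)^1 + D_2/(1+r)^2 + D_3/(1+r)^3 + D_4/(1+r)^4 + D_5/(1+r)^5 + TV/(1+r)^5
    = 3412.28117 + 3720.02005 + 4055.51258 + 4421.26172 + 4819.99620 + 56431.86563 = 76860.93735

$76860.94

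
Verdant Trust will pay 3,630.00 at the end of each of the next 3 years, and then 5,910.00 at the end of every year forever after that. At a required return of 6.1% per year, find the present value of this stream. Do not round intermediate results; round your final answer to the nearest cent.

PV of 3-year annuity: 3,630.00 × [1 − (1+0.061)^−3] / 0.061 = 9685.10906
Perpetuity value at year 3: 5,910.00 / 0.061 = 96885.24590
PV of perpetuity: 96885.24590 / (1+0.061)^3 = 81116.92784
Total PV = 9685.10906 + 81116.92784 = 90802.03690

90802.04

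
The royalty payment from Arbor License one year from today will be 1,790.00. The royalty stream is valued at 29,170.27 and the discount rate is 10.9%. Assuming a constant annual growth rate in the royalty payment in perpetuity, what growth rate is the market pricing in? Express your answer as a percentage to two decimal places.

4.76%

P = D₁/(r−g) ⇒ g = r − D₁/P = 0.109 − 1,790.00/29,170.27 = 0.047636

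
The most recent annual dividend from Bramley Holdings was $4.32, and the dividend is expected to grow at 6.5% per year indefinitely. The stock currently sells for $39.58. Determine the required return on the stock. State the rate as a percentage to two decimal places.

D₁ = $4.32 × 1.065 = $4.6008
P = D₁/(r − g) ⇒ r = D₁/P + g = $4.6008/$39.58 + 0.065 = 0.116241 + 0.065 = 0.181241

18.12%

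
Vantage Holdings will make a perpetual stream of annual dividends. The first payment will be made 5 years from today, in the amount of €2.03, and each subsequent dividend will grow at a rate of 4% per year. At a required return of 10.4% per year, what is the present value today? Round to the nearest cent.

Value at end of year 4: C₁ / (r − g) = €2.03 / (0.104 − 0.04) = €31.7188
Discount to today: PV = €31.7188 / (1 + 0.104)^4 = €31.7188 / 1.485512 = €21.35

€21.35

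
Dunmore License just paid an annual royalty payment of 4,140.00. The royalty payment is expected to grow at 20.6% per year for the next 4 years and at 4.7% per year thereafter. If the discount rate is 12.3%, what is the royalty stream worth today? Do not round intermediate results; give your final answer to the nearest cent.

D_1 = 4992.84000
D_2 = 6021.36504
D_3 = 7261.76624
D_4 = 8757.69008
Terminal value at year 4: TV = D_4×(1+g_2)/(r−g_2) = 9169.30152/0.076 = 120648.70417
P_0 = D_1/(1+r)^1 + D_2/(1+r)^2 + D_3/(1+r)^3 + D_4/(1+r)^4 + TV/(1+r)^4
    = 4445.98397 + 4774.58296 + 5127.46844 + 5506.43538 + 75858.39272 = 95712.86348

95712.86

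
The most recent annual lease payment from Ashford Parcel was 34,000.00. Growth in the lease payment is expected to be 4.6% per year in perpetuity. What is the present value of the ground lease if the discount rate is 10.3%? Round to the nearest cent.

D₁ = D₀ × (1 + g) = 34,000.00 × 1.046 = 35,564.0000
Growing perpetuity: P = D₁ / (r − g) = 35,564.0000 / (0.103 − 0.046) = 623,929.82

623929.82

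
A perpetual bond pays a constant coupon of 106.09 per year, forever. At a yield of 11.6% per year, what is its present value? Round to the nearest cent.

Level perpetuity: PV = C / r = 106.09 / 0.116 = 914.57

914.57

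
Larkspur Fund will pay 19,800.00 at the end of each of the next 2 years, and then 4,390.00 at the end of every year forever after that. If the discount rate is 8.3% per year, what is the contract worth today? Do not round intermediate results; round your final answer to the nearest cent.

80259.06

PV of 2-year annuity: 19,800.00 × [1 − (1+0.083)^−2] / 0.083 = 35163.94134
Perpetuity value at year 2: 4,390.00 / 0.083 = 52891.56627
PV of perpetuity: 52891.56627 / (1+0.083)^2 = 45095.11664
Total PV = 35163.94134 + 45095.11664 = 80259.05799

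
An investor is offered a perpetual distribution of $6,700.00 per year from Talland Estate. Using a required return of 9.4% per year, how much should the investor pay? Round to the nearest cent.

$71276.60

Level perpetuity: PV = C / r = $6,700.00 / 0.094 = $71,276.60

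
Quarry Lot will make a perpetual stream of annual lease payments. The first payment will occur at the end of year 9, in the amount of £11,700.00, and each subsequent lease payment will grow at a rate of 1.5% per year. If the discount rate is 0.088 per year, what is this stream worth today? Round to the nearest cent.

Value at end of year 8: C₁ / (r − g) = £11,700.00 / (0.088 − 0.015) = £160,273.9726
Discount to today: PV = £160,273.9726 / (1 + 0.088)^8 = £160,273.9726 / 1.963501 = £81,626.62

£81626.62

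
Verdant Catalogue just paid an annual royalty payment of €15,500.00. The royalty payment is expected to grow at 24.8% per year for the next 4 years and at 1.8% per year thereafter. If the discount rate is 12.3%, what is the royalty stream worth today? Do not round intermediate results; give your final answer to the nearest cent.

€310490.41

D_1 = 19344.00000
D_2 = 24141.31200
D_3 = 30128.35738
D_4 = 37600.19001
Terminal value at year 4: TV = D_4×(1+g_2)/(r−g_2) = 38276.99343/0.105 = 364542.79453
P_0 = D_1/(1+r)^1 + D_2/(1+r)^2 + D_3/(1+r)^3 + D_4/(1+r)^4 + TV/(1+r)^4
    = 17225.28940 + 19142.61903 + 21273.36470 + 23641.28152 + 229207.85317 = 310490.40782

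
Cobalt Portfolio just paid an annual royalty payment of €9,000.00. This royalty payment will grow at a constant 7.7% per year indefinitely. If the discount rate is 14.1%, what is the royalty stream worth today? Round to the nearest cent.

D₁ = D₀ × (1 + g) = €9,000.00 × 1.077 = €9,693.0000
Growing perpetuity: P = D₁ / (r − g) = €9,693.0000 / (0.141 − 0.077) = €151,453.13

€151453.13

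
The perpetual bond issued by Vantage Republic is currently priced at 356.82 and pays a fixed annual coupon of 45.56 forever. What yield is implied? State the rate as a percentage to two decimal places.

12.77%

P = C/r ⇒ r = C/P = 45.56/356.82 = 0.127683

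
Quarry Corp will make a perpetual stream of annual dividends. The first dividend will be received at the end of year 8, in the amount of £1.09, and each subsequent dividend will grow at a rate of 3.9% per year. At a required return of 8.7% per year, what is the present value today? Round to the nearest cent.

£12.66

Value at end of year 7: C₁ / (r − g) = £1.09 / (0.087 − 0.039) = £22.7083
Discount to today: PV = £22.7083 / (1 + 0.087)^7 = £22.7083 / 1.793109 = £12.66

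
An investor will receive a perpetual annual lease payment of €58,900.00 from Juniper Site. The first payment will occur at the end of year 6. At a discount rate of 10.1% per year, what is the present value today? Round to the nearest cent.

Value at end of year 5: C / r = €58,900.00 / 0.101 = €583,168.3168
Discount to today: PV = €583,168.3168 / (1 + 0.101)^5 = €583,168.3168 / 1.617844 = €360,460.21

€360460.21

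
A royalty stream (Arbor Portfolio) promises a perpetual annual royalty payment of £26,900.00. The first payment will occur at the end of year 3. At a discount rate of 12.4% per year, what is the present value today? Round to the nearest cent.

Value at end of year 2: C / r = £26,900.00 / 0.124 = £216,935.4839
Discount to today: PV = £216,935.4839 / (1 + 0.124)^2 = £216,935.4839 / 1.263376 = £171,710.94

£171710.94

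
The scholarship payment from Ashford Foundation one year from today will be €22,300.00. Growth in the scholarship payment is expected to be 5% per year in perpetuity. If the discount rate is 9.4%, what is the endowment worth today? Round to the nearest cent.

€506818.18

Growing perpetuity: P = D₁ / (r − g) = €22,300.0000 / (0.094 − 0.05) = €506,818.18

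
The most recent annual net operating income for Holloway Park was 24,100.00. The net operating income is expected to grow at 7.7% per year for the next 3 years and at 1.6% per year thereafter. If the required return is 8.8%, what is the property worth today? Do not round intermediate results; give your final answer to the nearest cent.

D_1 = 25955.70000
D_2 = 27954.28890
D_3 = 30106.76915
Terminal value at year 3: TV = D_3×(1+g_2)/(r−g_2) = 30588.47745/0.072 = 424839.96461
P_0 = D_1/(1+r)^1 + D_2/(1+r)^2 + D_3/(1+r)^3 + TV/(1+r)^3
    = 23856.34191 + 23615.14728 + 23376.39119 + 329866.85351 = 400714.73390

400714.73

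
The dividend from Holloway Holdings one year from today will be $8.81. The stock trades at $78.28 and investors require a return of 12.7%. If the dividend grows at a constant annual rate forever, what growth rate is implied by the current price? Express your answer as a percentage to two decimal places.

P = D₁/(r−g) ⇒ g = r − D₁/P = 0.127 − $8.81/$78.28 = 0.014455

1.45%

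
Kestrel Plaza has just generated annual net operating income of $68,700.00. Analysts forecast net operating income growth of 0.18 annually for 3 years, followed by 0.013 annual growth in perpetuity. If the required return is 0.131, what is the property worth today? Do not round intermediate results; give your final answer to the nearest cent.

D_1 = 81066.00000
D_2 = 95657.88000
D_3 = 112876.29840
Terminal value at year 3: TV = D_3×(1+g_2)/(r−g_2) = 114343.69028/0.118 = 969014.32440
P_0 = D_1/(1+r)^1 + D_2/(1+r)^2 + D_3/(1+r)^3 + TV/(1+r)^3
    = 71676.39257 + 74781.73584 + 78021.61653 + 669795.74188 = 894275.48682

$894275.49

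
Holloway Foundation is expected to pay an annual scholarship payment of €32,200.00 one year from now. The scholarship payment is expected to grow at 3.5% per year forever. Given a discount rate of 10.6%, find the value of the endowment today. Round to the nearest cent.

€453521.13

Growing perpetuity: P = D₁ / (r − g) = €32,200.0000 / (0.106 − 0.035) = €453,521.13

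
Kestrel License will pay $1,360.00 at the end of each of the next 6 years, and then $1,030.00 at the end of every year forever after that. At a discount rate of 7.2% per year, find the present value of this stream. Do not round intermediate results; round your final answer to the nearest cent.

$15868.85

PV of 6-year annuity: $1,360.00 × [1 − (1+0.072)^−6] / 0.072 = 6442.66240
Perpetuity value at year 6: $1,030.00 / 0.072 = 14305.55556
PV of perpetuity: 14305.55556 / (1+0.072)^6 = 9426.18624
Total PV = 6442.66240 + 9426.18624 = 15868.84864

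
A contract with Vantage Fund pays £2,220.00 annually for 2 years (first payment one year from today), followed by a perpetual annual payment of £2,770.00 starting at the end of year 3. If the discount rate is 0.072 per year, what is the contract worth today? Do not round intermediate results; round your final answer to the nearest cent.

PV of 2-year annuity: £2,220.00 × [1 − (1+0.072)^−2] / 0.072 = 4002.70105
Perpetuity value at year 2: £2,770.00 / 0.072 = 38472.22222
PV of perpetuity: 38472.22222 / (1+0.072)^2 = 33477.86101
Total PV = 4002.70105 + 33477.86101 = 37480.56205

£37480.56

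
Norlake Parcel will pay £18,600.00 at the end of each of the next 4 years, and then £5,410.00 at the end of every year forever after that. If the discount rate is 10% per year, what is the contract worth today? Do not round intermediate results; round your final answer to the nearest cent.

£95910.53

PV of 4-year annuity: £18,600.00 × [1 − (1+0.1)^−4] / 0.1 = 58959.49730
Perpetuity value at year 4: £5,410.00 / 0.1 = 54100.00000
PV of perpetuity: 54100.00000 / (1+0.1)^4 = 36951.02794
Total PV = 58959.49730 + 36951.02794 = 95910.52524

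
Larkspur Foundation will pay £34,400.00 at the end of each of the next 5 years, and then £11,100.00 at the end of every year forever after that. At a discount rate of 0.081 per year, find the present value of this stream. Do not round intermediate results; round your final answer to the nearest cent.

PV of 5-year annuity: £34,400.00 × [1 − (1+0.081)^−5] / 0.081 = 136987.98477
Perpetuity value at year 5: £11,100.00 / 0.081 = 137037.03704
PV of perpetuity: 137037.03704 / (1+0.081)^5 = 92834.51870
Total PV = 136987.98477 + 92834.51870 = 229822.50346

£229822.50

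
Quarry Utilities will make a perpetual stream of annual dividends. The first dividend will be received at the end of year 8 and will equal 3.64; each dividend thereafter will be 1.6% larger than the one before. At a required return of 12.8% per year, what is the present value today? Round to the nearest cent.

Value at end of year 7: C₁ / (r − g) = 3.64 / (0.128 − 0.016) = 32.5000
Discount to today: PV = 32.5000 / (1 + 0.128)^7 = 32.5000 / 2.323612 = 13.99

13.99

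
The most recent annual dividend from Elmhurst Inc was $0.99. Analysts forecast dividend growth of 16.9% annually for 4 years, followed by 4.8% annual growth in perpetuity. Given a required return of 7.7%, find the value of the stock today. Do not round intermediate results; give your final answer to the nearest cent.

$54.54

D_1 = 1.15731
D_2 = 1.35290
D_3 = 1.58153
D_4 = 1.84881
Terminal value at year 4: TV = D_4×(1+g_2)/(r−g_2) = 1.93756/0.029 = 66.81232
P_0 = D_1/(1+r)^1 + D_2/(1+r)^2 + D_3/(1+r)^3 + D_4/(1+r)^4 + TV/(1+r)^4
    = 1.07457 + 1.16636 + 1.26599 + 1.37414 + 49.65851 = 54.53957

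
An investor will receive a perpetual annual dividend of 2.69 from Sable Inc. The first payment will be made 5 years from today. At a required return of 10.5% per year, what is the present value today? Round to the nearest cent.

17.18

Value at end of year 4: C / r = 2.69 / 0.105 = 25.6190
Discount to today: PV = 25.6190 / (1 + 0.105)^4 = 25.6190 / 1.490902 = 17.18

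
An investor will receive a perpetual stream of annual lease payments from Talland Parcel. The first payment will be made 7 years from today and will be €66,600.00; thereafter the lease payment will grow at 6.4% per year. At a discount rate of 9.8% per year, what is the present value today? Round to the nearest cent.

€1117844.18

Value at end of year 6: C₁ / (r − g) = €66,600.00 / (0.098 − 0.064) = €1,958,823.5294
Discount to today: PV = €1,958,823.5294 / (1 + 0.098)^6 = €1,958,823.5294 / 1.752323 = €1,117,844.18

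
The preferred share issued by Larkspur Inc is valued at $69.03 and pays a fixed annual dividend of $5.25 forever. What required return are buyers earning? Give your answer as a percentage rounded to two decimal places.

7.61%

P = C/r ⇒ r = C/P = $5.25/$69.03 = 0.076054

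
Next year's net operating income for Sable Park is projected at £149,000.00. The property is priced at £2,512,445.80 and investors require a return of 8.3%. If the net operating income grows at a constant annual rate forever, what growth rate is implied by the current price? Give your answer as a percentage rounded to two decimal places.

P = D₁/(r−g) ⇒ g = r − D₁/P = 0.083 − £149,000.00/£2,512,445.80 = 0.023695

2.37%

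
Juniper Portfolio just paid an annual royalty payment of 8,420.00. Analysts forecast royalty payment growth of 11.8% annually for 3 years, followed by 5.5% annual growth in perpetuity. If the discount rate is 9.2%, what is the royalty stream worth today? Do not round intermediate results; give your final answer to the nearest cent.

D_1 = 9413.56000
D_2 = 10524.36008
D_3 = 11766.23457
Terminal value at year 3: TV = D_3×(1+g_2)/(r−g_2) = 12413.37747/0.037 = 335496.68840
P_0 = D_1/(1+r)^1 + D_2/(1+r)^2 + D_3/(1+r)^3 + TV/(1+r)^3
    = 8620.47619 + 8825.72562 + 9035.86195 + 257644.17176 = 284126.23552

284126.24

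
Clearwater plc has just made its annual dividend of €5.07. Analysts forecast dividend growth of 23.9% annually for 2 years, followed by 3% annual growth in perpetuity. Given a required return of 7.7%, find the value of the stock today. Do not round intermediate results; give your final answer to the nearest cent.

D_1 = 6.28173
D_2 = 7.78306
Terminal value at year 2: TV = D_2×(1+g_2)/(r−g_2) = 8.01656/0.047 = 170.56501
P_0 = D_1/(1+r)^1 + D_2/(1+r)^2 + TV/(1+r)^2
    = 5.83262 + 6.70995 + 147.04780 = 159.59037

€159.59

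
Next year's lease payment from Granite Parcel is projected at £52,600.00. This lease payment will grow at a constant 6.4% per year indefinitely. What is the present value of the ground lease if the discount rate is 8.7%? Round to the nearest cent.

Growing perpetuity: P = D₁ / (r − g) = £52,600.0000 / (0.087 − 0.064) = £2,286,956.52

£2286956.52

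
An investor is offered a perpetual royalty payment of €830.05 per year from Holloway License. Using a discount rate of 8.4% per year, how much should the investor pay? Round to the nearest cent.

Level perpetuity: PV = C / r = €830.05 / 0.084 = €9,881.55

€9881.55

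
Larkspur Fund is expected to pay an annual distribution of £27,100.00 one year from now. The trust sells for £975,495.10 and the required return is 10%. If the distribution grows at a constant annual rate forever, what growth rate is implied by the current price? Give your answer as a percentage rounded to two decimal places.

7.22%

P = D₁/(r−g) ⇒ g = r − D₁/P = 0.1 − £27,100.00/£975,495.10 = 0.072219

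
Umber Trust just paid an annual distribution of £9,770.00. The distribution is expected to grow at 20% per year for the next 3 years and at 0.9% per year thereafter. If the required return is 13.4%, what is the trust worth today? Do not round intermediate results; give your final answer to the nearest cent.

£126306.26

D_1 = 11724.00000
D_2 = 14068.80000
D_3 = 16882.56000
Terminal value at year 3: TV = D_3×(1+g_2)/(r−g_2) = 17034.50304/0.125 = 136276.02432
P_0 = D_1/(1+r)^1 + D_2/(1+r)^2 + D_3/(1+r)^3 + TV/(1+r)^3
    = 10338.62434 + 10940.34322 + 11577.08277 + 93450.21210 = 126306.26242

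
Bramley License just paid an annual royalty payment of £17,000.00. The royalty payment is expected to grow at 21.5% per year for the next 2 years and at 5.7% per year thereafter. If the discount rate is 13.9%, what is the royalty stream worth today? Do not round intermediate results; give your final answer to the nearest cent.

D_1 = 20655.00000
D_2 = 25095.82500
Terminal value at year 2: TV = D_2×(1+g_2)/(r−g_2) = 26526.28703/0.082 = 323491.30518
P_0 = D_1/(1+r)^1 + D_2/(1+r)^2 + TV/(1+r)^2
    = 18134.32836 + 19344.34500 + 249353.32519 = 286831.99854

£286832.00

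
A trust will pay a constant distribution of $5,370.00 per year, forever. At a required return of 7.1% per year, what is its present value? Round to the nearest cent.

Level perpetuity: PV = C / r = $5,370.00 / 0.071 = $75,633.80

$75633.80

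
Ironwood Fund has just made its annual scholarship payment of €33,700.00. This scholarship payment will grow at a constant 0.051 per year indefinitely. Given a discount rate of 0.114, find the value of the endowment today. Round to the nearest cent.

D₁ = D₀ × (1 + g) = €33,700.00 × 1.051 = €35,418.7000
Growing perpetuity: P = D₁ / (r − g) = €35,418.7000 / (0.114 − 0.051) = €562,201.59

€562201.59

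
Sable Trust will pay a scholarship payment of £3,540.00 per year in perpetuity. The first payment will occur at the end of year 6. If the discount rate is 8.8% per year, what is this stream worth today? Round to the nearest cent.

£26386.16

Value at end of year 5: C / r = £3,540.00 / 0.088 = £40,227.2727
Discount to today: PV = £40,227.2727 / (1 + 0.088)^5 = £40,227.2727 / 1.524560 = £26,386.16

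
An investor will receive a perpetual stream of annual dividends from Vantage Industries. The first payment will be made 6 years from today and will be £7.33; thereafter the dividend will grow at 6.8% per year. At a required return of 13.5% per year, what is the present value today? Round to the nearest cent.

Value at end of year 5: C₁ / (r − g) = £7.33 / (0.135 − 0.068) = £109.4030
Discount to today: PV = £109.4030 / (1 + 0.135)^5 = £109.4030 / 1.883559 = £58.08

£58.08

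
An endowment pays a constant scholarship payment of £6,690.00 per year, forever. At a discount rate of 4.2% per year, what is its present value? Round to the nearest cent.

Level perpetuity: PV = C / r = £6,690.00 / 0.042 = £159,285.71

£159285.71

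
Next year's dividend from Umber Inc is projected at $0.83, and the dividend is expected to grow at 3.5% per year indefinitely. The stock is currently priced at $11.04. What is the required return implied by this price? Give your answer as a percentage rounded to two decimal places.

11.02%

P = D₁/(r − g) ⇒ r = D₁/P + g = $0.8300/$11.04 + 0.035 = 0.075181 + 0.035 = 0.110181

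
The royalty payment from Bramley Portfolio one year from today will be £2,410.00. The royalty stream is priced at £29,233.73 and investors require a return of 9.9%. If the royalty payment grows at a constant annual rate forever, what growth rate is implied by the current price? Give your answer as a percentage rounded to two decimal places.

1.66%

P = D₁/(r−g) ⇒ g = r − D₁/P = 0.099 − £2,410.00/£29,233.73 = 0.016561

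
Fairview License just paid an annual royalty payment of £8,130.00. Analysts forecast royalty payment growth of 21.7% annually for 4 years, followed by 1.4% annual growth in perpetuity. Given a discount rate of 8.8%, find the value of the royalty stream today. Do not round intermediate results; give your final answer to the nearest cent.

£217770.51

D_1 = 9894.21000
D_2 = 12041.25357
D_3 = 14654.20559
D_4 = 17834.16821
Terminal value at year 4: TV = D_4×(1+g_2)/(r−g_2) = 18083.84656/0.074 = 244376.30491
P_0 = D_1/(1+r)^1 + D_2/(1+r)^2 + D_3/(1+r)^3 + D_4/(1+r)^4 + TV/(1+r)^4
    = 9093.94301 + 10172.17707 + 11378.25321 + 12727.32919 + 174398.80804 = 217770.51051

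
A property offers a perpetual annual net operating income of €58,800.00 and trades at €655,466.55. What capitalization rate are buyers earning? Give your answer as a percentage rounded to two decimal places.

8.97%

P = C/r ⇒ r = C/P = €58,800.00/€655,466.55 = 0.089707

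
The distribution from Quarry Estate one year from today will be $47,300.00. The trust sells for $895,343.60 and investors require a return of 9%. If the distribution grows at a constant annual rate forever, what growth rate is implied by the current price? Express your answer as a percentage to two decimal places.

3.72%

P = D₁/(r−g) ⇒ g = r − D₁/P = 0.09 − $47,300.00/$895,343.60 = 0.037171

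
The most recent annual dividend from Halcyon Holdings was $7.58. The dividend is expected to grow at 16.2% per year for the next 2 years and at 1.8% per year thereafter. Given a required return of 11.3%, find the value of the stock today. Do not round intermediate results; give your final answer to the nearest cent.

D_1 = 8.80796
D_2 = 10.23485
Terminal value at year 2: TV = D_2×(1+g_2)/(r−g_2) = 10.41908/0.095 = 109.67449
P_0 = D_1/(1+r)^1 + D_2/(1+r)^2 + TV/(1+r)^2
    = 7.91371 + 8.26211 + 88.53506 = 104.71089

$104.71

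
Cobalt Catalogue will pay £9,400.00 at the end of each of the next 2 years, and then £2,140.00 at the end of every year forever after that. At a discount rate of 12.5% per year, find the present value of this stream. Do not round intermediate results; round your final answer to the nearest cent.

£29309.63

PV of 2-year annuity: £9,400.00 × [1 − (1+0.125)^−2] / 0.125 = 15782.71605
Perpetuity value at year 2: £2,140.00 / 0.125 = 17120.00000
PV of perpetuity: 17120.00000 / (1+0.125)^2 = 13526.91358
Total PV = 15782.71605 + 13526.91358 = 29309.62963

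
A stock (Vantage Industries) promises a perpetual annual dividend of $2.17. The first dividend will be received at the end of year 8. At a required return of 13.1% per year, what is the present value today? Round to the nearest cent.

$7.00

Value at end of year 7: C / r = $2.17 / 0.131 = $16.5649
Discount to today: PV = $16.5649 / (1 + 0.131)^7 = $16.5649 / 2.367218 = $7.00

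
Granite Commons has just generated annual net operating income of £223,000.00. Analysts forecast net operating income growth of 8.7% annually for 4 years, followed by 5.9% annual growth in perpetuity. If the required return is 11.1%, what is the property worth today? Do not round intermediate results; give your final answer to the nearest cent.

£5006447.86

D_1 = 242401.00000
D_2 = 263489.88700
D_3 = 286413.50717
D_4 = 311331.48229
Terminal value at year 4: TV = D_4×(1+g_2)/(r−g_2) = 329700.03975/0.052 = 6340385.37977
P_0 = D_1/(1+r)^1 + D_2/(1+r)^2 + D_3/(1+r)^3 + D_4/(1+r)^4 + TV/(1+r)^4
    = 218182.71827 + 213469.50024 + 208858.09789 + 204346.31180 + 4161591.23448 = 5006447.86268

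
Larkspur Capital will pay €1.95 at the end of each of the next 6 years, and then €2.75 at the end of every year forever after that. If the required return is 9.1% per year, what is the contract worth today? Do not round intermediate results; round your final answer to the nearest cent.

PV of 6-year annuity: €1.95 × [1 − (1+0.091)^−6] / 0.091 = 8.72152
Perpetuity value at year 6: €2.75 / 0.091 = 30.21978
PV of perpetuity: 30.21978 / (1+0.091)^6 = 17.92020
Total PV = 8.72152 + 17.92020 = 26.64172

€26.64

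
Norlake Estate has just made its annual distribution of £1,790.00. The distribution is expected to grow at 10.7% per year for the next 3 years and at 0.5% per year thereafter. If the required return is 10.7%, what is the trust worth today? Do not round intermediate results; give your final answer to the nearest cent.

D_1 = 1981.53000
D_2 = 2193.55371
D_3 = 2428.26396
Terminal value at year 3: TV = D_3×(1+g_2)/(r−g_2) = 2440.40528/0.102 = 23925.54193
P_0 = D_1/(1+r)^1 + D_2/(1+r)^2 + D_3/(1+r)^3 + TV/(1+r)^3
    = 1790.00000 + 1790.00000 + 1790.00000 + 17636.76471 = 23006.76471

£23006.76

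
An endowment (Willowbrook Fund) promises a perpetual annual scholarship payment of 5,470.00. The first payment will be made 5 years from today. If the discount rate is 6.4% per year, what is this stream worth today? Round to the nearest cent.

66686.95

Value at end of year 4: C / r = 5,470.00 / 0.064 = 85,468.7500
Discount to today: PV = 85,468.7500 / (1 + 0.064)^4 = 85,468.7500 / 1.281641 = 66,686.95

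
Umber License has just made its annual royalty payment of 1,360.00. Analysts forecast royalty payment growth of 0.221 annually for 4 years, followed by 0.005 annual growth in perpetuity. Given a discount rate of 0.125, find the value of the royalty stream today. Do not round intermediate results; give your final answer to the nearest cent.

22508.20

D_1 = 1660.56000
D_2 = 2027.54376
D_3 = 2475.63093
D_4 = 3022.74537
Terminal value at year 4: TV = D_4×(1+g_2)/(r−g_2) = 3037.85909/0.12 = 25315.49245
P_0 = D_1/(1+r)^1 + D_2/(1+r)^2 + D_3/(1+r)^3 + D_4/(1+r)^4 + TV/(1+r)^4
    = 1476.05333 + 1602.00988 + 1738.71473 + 1887.08505 + 15804.33731 = 22508.20030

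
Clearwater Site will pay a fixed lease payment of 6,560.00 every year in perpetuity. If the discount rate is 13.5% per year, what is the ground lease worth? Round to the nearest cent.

48592.59

Level perpetuity: PV = C / r = 6,560.00 / 0.135 = 48,592.59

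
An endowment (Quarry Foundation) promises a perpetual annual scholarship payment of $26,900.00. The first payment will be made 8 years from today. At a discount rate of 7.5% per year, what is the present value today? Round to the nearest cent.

$216188.09

Value at end of year 7: C / r = $26,900.00 / 0.075 = $358,666.6667
Discount to today: PV = $358,666.6667 / (1 + 0.075)^7 = $358,666.6667 / 1.659049 = $216,188.09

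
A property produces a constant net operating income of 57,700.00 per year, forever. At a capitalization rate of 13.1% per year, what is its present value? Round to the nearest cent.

440458.02

Level perpetuity: PV = C / r = 57,700.00 / 0.131 = 440,458.02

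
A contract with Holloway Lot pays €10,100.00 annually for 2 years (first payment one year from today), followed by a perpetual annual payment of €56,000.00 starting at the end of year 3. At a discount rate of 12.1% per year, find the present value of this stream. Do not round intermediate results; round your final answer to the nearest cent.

PV of 2-year annuity: €10,100.00 × [1 − (1+0.121)^−2] / 0.121 = 17047.11210
Perpetuity value at year 2: €56,000.00 / 0.121 = 462809.91736
PV of perpetuity: 462809.91736 / (1+0.121)^2 = 368291.27599
Total PV = 17047.11210 + 368291.27599 = 385338.38810

€385338.39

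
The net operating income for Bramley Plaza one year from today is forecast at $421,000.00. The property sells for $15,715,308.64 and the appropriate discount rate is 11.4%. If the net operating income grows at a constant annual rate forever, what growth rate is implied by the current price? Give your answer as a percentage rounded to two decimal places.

P = D₁/(r−g) ⇒ g = r − D₁/P = 0.114 − $421,000.00/$15,715,308.64 = 0.087211

8.72%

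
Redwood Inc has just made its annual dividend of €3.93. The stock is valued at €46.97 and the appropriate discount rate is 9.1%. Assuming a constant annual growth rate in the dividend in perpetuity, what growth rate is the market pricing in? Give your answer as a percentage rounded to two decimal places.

0.68%

P = D₀(1+g)/(r−g) ⇒ P(r−g) = D₀(1+g) ⇒ g(P+D₀) = P·r − D₀
g = (P·r − D₀)/(P + D₀) = (€46.97×0.091 − €3.93) / (€46.97 + €3.93) = 0.006764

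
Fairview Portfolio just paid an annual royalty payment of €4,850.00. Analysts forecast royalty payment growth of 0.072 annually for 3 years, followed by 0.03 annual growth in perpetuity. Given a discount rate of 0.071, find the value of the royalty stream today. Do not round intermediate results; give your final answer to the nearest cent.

€136760.26

D_1 = 5199.20000
D_2 = 5573.54240
D_3 = 5974.83745
Terminal value at year 3: TV = D_3×(1+g_2)/(r−g_2) = 6154.08258/0.041 = 150099.57503
P_0 = D_1/(1+r)^1 + D_2/(1+r)^2 + D_3/(1+r)^3 + TV/(1+r)^3
    = 4854.52848 + 4859.06118 + 4863.59812 + 122183.07480 = 136760.26258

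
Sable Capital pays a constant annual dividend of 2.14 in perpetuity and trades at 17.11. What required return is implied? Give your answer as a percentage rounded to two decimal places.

P = C/r ⇒ r = C/P = 2.14/17.11 = 0.125073

12.51%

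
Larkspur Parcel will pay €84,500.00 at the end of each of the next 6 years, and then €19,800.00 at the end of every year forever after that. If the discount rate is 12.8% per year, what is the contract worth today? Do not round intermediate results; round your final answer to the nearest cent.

€414775.94

PV of 6-year annuity: €84,500.00 × [1 − (1+0.128)^−6] / 0.128 = 339682.73675
Perpetuity value at year 6: €19,800.00 / 0.128 = 154687.50000
PV of perpetuity: 154687.50000 / (1+0.128)^6 = 75093.20192
Total PV = 339682.73675 + 75093.20192 = 414775.93867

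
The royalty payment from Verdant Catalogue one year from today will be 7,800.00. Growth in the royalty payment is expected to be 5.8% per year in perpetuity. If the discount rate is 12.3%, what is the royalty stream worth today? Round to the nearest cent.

120000.00

Growing perpetuity: P = D₁ / (r − g) = 7,800.0000 / (0.123 − 0.058) = 120,000.00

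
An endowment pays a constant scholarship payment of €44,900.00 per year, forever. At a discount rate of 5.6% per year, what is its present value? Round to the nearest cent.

€801785.71

Level perpetuity: PV = C / r = €44,900.00 / 0.056 = €801,785.71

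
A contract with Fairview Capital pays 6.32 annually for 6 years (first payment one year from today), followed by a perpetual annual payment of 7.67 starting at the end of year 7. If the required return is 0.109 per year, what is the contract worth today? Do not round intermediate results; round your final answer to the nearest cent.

PV of 6-year annuity: 6.32 × [1 − (1+0.109)^−6] / 0.109 = 26.81420
Perpetuity value at year 6: 7.67 / 0.109 = 70.36697
PV of perpetuity: 70.36697 / (1+0.109)^6 = 37.82506
Total PV = 26.81420 + 37.82506 = 64.63926

64.64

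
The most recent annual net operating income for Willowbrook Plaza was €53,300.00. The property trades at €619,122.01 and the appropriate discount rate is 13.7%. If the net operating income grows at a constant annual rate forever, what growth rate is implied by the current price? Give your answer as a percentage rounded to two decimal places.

4.69%

P = D₀(1+g)/(r−g) ⇒ P(r−g) = D₀(1+g) ⇒ g(P+D₀) = P·r − D₀
g = (P·r − D₀)/(P + D₀) = (€619,122.01×0.137 − €53,300.00) / (€619,122.01 + €53,300.00) = 0.046875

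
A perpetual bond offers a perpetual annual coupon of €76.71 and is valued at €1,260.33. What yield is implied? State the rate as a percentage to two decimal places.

P = C/r ⇒ r = C/P = €76.71/€1,260.33 = 0.060865

6.09%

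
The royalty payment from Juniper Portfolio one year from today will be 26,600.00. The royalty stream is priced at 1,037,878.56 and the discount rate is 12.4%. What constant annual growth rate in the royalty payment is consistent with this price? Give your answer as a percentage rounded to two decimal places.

9.84%

P = D₁/(r−g) ⇒ g = r − D₁/P = 0.124 − 26,600.00/1,037,878.56 = 0.098371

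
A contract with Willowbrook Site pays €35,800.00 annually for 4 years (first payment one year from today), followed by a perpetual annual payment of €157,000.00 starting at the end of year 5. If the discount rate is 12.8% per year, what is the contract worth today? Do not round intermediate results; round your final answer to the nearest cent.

PV of 4-year annuity: €35,800.00 × [1 − (1+0.128)^−4] / 0.128 = 106930.10035
Perpetuity value at year 4: €157,000.00 / 0.128 = 1226562.50000
PV of perpetuity: 1226562.50000 / (1+0.128)^4 = 757623.23310
Total PV = 106930.10035 + 757623.23310 = 864553.33345

€864553.33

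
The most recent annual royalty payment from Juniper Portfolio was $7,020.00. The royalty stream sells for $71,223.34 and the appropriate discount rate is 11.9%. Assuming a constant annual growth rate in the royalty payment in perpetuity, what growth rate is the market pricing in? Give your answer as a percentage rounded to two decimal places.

1.86%

P = D₀(1+g)/(r−g) ⇒ P(r−g) = D₀(1+g) ⇒ g(P+D₀) = P·r − D₀
g = (P·r − D₀)/(P + D₀) = ($71,223.34×0.119 − $7,020.00) / ($71,223.34 + $7,020.00) = 0.018603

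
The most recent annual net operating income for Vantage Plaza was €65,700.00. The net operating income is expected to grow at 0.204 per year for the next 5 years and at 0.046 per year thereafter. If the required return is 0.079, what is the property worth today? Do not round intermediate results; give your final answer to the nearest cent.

€4064443.66

D_1 = 79102.80000
D_2 = 95239.77120
D_3 = 114668.68452
D_4 = 138061.09617
D_5 = 166225.55979
Terminal value at year 5: TV = D_5×(1+g_2)/(r−g_2) = 173871.93554/0.033 = 5268846.53140
P_0 = D_1/(1+r)^1 + D_2/(1+r)^2 + D_3/(1+r)^3 + D_4/(1+r)^4 + D_5/(1+r)^5 + TV/(1+r)^5
    = 73311.21409 + 81804.17216 + 91281.02250 + 101855.74707 + 113655.53242 + 3602535.96692 = 4064443.65516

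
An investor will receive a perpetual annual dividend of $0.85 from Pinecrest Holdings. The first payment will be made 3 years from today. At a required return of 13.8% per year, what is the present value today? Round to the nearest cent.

Value at end of year 2: C / r = $0.85 / 0.138 = $6.1594
Discount to today: PV = $6.1594 / (1 + 0.138)^2 = $6.1594 / 1.295044 = $4.76

$4.76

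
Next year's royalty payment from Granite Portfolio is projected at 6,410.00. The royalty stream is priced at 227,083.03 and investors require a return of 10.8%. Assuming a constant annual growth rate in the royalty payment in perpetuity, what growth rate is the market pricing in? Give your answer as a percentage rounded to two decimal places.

P = D₁/(r−g) ⇒ g = r − D₁/P = 0.108 − 6,410.00/227,083.03 = 0.079772

7.98%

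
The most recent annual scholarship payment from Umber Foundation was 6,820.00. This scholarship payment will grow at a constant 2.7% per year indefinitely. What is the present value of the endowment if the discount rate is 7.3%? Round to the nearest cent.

D₁ = D₀ × (1 + g) = 6,820.00 × 1.027 = 7,004.1400
Growing perpetuity: P = D₁ / (r − g) = 7,004.1400 / (0.073 − 0.027) = 152,263.91

152263.91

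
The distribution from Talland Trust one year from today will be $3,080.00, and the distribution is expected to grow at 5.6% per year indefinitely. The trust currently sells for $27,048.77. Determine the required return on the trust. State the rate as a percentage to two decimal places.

P = D₁/(r − g) ⇒ r = D₁/P + g = $3,080.0000/$27,048.77 + 0.056 = 0.113868 + 0.056 = 0.169868

16.99%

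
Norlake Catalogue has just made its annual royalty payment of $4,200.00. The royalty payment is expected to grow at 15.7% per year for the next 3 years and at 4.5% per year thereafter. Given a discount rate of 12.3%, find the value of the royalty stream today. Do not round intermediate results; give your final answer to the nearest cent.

D_1 = 4859.40000
D_2 = 5622.32580
D_3 = 6505.03095
Terminal value at year 3: TV = D_3×(1+g_2)/(r−g_2) = 6797.75734/0.078 = 87150.73517
P_0 = D_1/(1+r)^1 + D_2/(1+r)^2 + D_3/(1+r)^3 + TV/(1+r)^3
    = 4327.15939 + 4458.16867 + 4593.14439 + 61536.35758 = 74914.83005

$74914.83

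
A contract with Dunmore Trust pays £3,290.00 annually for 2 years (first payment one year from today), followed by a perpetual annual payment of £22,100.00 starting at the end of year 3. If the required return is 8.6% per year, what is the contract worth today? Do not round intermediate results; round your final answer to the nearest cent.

£223707.46

PV of 2-year annuity: £3,290.00 × [1 − (1+0.086)^−2] / 0.086 = 5819.02940
Perpetuity value at year 2: £22,100.00 / 0.086 = 256976.74419
PV of perpetuity: 256976.74419 / (1+0.086)^2 = 217888.43119
Total PV = 5819.02940 + 217888.43119 = 223707.46059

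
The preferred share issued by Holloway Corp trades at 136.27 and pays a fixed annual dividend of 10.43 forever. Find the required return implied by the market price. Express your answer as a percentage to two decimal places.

P = C/r ⇒ r = C/P = 10.43/136.27 = 0.076539

7.65%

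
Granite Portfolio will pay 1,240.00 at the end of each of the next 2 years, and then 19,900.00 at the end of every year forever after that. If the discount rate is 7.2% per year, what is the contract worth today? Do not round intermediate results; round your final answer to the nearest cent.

242744.56

PV of 2-year annuity: 1,240.00 × [1 − (1+0.072)^−2] / 0.072 = 2235.74293
Perpetuity value at year 2: 19,900.00 / 0.072 = 276388.88889
PV of perpetuity: 276388.88889 / (1+0.072)^2 = 240508.82095
Total PV = 2235.74293 + 240508.82095 = 242744.56387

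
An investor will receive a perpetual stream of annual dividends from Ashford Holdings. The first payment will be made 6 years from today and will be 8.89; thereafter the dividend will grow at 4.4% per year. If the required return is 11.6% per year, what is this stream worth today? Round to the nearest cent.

Value at end of year 5: C₁ / (r − g) = 8.89 / (0.116 − 0.044) = 123.4722
Discount to today: PV = 123.4722 / (1 + 0.116)^5 = 123.4722 / 1.731095 = 71.33

71.33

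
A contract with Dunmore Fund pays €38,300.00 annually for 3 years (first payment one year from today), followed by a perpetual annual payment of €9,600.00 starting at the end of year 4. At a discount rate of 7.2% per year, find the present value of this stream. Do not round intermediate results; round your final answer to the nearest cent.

PV of 3-year annuity: €38,300.00 × [1 − (1+0.072)^−3] / 0.072 = 100145.15686
Perpetuity value at year 3: €9,600.00 / 0.072 = 133333.33333
PV of perpetuity: 133333.33333 / (1+0.072)^3 = 108231.67522
Total PV = 100145.15686 + 108231.67522 = 208376.83208

€208376.83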